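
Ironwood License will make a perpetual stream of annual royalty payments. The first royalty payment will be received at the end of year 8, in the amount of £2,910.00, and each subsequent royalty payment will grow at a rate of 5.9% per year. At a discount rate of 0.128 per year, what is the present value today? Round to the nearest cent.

£18150.15

Value at end of year 7: C₁ / (r − g) = £2,910.00 / (0.128 − 0.059) = £42,173.9130
Discount to today: PV = £42,173.9130 / (1 + 0.128)^7 = £42,173.9130 / 2.323612 = £18,150.15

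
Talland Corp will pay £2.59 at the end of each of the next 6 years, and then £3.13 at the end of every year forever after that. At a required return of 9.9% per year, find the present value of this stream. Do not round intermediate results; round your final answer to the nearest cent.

£29.26

PV of 6-year annuity: £2.59 × [1 − (1+0.099)^−6] / 0.099 = 11.31326
Perpetuity value at year 6: £3.13 / 0.099 = 31.61616
PV of perpetuity: 31.61616 / (1+0.099)^6 = 17.94415
Total PV = 11.31326 + 17.94415 = 29.25741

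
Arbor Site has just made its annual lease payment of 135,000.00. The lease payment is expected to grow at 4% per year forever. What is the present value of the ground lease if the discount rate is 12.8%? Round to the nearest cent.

1595454.55

D₁ = D₀ × (1 + g) = 135,000.00 × 1.04 = 140,400.0000
Growing perpetuity: P = D₁ / (r − g) = 140,400.0000 / (0.128 − 0.04) = 1,595,454.55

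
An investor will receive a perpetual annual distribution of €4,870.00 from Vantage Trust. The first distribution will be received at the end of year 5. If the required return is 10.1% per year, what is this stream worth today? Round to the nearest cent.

Value at end of year 4: C / r = €4,870.00 / 0.101 = €48,217.8218
Discount to today: PV = €48,217.8218 / (1 + 0.101)^4 = €48,217.8218 / 1.469431 = €32,813.93

€32813.93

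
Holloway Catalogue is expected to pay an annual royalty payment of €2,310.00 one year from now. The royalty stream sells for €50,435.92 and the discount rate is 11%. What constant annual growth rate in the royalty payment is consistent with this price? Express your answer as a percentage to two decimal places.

6.42%

P = D₁/(r−g) ⇒ g = r − D₁/P = 0.11 − €2,310.00/€50,435.92 = 0.064199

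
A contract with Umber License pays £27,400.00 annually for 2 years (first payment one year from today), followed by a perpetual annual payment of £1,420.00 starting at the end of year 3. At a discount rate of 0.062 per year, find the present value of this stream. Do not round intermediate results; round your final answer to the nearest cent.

PV of 2-year annuity: £27,400.00 × [1 − (1+0.062)^−2] / 0.062 = 50094.51662
Perpetuity value at year 2: £1,420.00 / 0.062 = 22903.22581
PV of perpetuity: 22903.22581 / (1+0.062)^2 = 20307.08662
Total PV = 50094.51662 + 20307.08662 = 70401.60324

£70401.60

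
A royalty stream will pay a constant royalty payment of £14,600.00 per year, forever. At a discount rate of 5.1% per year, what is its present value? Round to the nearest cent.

£286274.51

Level perpetuity: PV = C / r = £14,600.00 / 0.051 = £286,274.51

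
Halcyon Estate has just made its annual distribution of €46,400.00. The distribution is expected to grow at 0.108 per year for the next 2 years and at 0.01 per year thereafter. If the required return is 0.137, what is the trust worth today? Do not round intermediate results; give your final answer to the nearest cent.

D_1 = 51411.20000
D_2 = 56963.60960
Terminal value at year 2: TV = D_2×(1+g_2)/(r−g_2) = 57533.24570/0.127 = 453017.68265
P_0 = D_1/(1+r)^1 + D_2/(1+r)^2 + TV/(1+r)^2
    = 45216.53474 + 44063.25461 + 350424.30832 = 439704.09767

€439704.10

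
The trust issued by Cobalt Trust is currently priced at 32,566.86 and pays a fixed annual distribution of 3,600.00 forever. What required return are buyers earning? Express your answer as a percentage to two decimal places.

P = C/r ⇒ r = C/P = 3,600.00/32,566.86 = 0.110542

11.05%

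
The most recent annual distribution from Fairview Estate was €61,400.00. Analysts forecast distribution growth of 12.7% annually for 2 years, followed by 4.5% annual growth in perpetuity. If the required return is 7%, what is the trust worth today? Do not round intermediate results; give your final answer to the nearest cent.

€2980032.36

D_1 = 69197.80000
D_2 = 77985.92060
Terminal value at year 2: TV = D_2×(1+g_2)/(r−g_2) = 81495.28703/0.025 = 3259811.48108
P_0 = D_1/(1+r)^1 + D_2/(1+r)^2 + TV/(1+r)^2
    = 64670.84112 + 68115.92331 + 2847245.59444 = 2980032.35888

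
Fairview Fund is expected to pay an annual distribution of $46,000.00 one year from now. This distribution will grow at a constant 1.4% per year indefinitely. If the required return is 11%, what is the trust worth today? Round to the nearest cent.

$479166.67

Growing perpetuity: P = D₁ / (r − g) = $46,000.0000 / (0.11 − 0.014) = $479,166.67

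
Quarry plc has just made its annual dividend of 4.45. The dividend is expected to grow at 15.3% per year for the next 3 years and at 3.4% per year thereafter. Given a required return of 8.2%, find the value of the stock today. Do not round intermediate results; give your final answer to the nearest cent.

131.18

D_1 = 5.13085
D_2 = 5.91587
D_3 = 6.82100
Terminal value at year 3: TV = D_3×(1+g_2)/(r−g_2) = 7.05291/0.048 = 146.93567
P_0 = D_1/(1+r)^1 + D_2/(1+r)^2 + D_3/(1+r)^3 + TV/(1+r)^3
    = 4.74201 + 5.05317 + 5.38476 + 115.99665 = 131.17659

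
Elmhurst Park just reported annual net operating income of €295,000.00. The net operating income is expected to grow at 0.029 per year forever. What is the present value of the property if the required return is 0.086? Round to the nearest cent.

€5325526.32

D₁ = D₀ × (1 + g) = €295,000.00 × 1.029 = €303,555.0000
Growing perpetuity: P = D₁ / (r − g) = €303,555.0000 / (0.086 − 0.029) = €5,325,526.32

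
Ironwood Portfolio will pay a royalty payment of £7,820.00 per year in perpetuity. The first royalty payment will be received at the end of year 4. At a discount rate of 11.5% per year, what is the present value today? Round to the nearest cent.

£49055.12

Value at end of year 3: C / r = £7,820.00 / 0.115 = £68,000.0000
Discount to today: PV = £68,000.0000 / (1 + 0.115)^3 = £68,000.0000 / 1.386196 = £49,055.12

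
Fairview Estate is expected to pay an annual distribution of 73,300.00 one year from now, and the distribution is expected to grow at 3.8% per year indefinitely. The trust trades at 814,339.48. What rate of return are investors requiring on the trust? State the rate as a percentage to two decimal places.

P = D₁/(r − g) ⇒ r = D₁/P + g = 73,300.0000/814,339.48 + 0.038 = 0.090012 + 0.038 = 0.128012

12.80%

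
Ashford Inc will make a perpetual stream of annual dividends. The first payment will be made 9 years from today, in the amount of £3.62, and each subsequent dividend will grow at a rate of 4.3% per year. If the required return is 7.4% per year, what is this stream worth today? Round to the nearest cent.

£65.96

Value at end of year 8: C₁ / (r − g) = £3.62 / (0.074 − 0.043) = £116.7742
Discount to today: PV = £116.7742 / (1 + 0.074)^8 = £116.7742 / 1.770249 = £65.96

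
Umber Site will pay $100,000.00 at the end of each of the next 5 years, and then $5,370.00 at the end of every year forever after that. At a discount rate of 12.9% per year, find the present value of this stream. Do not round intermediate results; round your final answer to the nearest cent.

$375277.21

PV of 5-year annuity: $100,000.00 × [1 − (1+0.129)^−5] / 0.129 = 352583.00951
Perpetuity value at year 5: $5,370.00 / 0.129 = 41627.90698
PV of perpetuity: 41627.90698 / (1+0.129)^5 = 22694.19937
Total PV = 352583.00951 + 22694.19937 = 375277.20887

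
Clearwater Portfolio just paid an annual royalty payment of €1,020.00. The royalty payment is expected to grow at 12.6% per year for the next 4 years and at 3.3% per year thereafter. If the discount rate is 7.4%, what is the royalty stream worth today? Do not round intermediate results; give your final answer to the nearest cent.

D_1 = 1148.52000
D_2 = 1293.23352
D_3 = 1456.18094
D_4 = 1639.65974
Terminal value at year 4: TV = D_4×(1+g_2)/(r−g_2) = 1693.76851/0.041 = 41311.42717
P_0 = D_1/(1+r)^1 + D_2/(1+r)^2 + D_3/(1+r)^3 + D_4/(1+r)^4 + TV/(1+r)^4
    = 1069.38547 + 1121.16205 + 1175.44550 + 1232.35720 + 31049.39006 = 35647.74029

€35647.74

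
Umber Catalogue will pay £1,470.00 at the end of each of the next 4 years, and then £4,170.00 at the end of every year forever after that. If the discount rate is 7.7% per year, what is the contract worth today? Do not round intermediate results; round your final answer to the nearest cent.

PV of 4-year annuity: £1,470.00 × [1 − (1+0.077)^−4] / 0.077 = 4901.51678
Perpetuity value at year 4: £4,170.00 / 0.077 = 54155.84416
PV of perpetuity: 54155.84416 / (1+0.077)^4 = 40251.54146
Total PV = 4901.51678 + 40251.54146 = 45153.05824

£45153.06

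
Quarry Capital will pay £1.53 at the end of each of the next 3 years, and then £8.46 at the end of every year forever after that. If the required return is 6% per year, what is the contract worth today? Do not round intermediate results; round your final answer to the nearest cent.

PV of 3-year annuity: £1.53 × [1 − (1+0.06)^−3] / 0.06 = 4.08971
Perpetuity value at year 3: £8.46 / 0.06 = 141.00000
PV of perpetuity: 141.00000 / (1+0.06)^3 = 118.38632
Total PV = 4.08971 + 118.38632 = 122.47603

£122.48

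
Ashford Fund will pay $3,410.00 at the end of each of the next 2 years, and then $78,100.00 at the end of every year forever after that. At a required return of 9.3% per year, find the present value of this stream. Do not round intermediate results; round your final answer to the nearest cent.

PV of 2-year annuity: $3,410.00 × [1 − (1+0.093)^−2] / 0.093 = 5974.24850
Perpetuity value at year 2: $78,100.00 / 0.093 = 839784.94624
PV of perpetuity: 839784.94624 / (1+0.093)^2 = 702955.38375
Total PV = 5974.24850 + 702955.38375 = 708929.63225

$708929.63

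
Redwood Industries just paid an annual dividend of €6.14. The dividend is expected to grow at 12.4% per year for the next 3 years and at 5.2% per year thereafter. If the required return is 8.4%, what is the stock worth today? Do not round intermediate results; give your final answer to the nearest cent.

€244.85

D_1 = 6.90136
D_2 = 7.75713
D_3 = 8.71901
Terminal value at year 3: TV = D_3×(1+g_2)/(r−g_2) = 9.17240/0.032 = 286.63754
P_0 = D_1/(1+r)^1 + D_2/(1+r)^2 + D_3/(1+r)^3 + TV/(1+r)^3
    = 6.36657 + 6.60150 + 6.84509 + 225.03249 = 244.84565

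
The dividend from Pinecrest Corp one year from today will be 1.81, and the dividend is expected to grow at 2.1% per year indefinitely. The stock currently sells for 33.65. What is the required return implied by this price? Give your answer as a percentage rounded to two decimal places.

P = D₁/(r − g) ⇒ r = D₁/P + g = 1.8100/33.65 + 0.021 = 0.053789 + 0.021 = 0.074789

7.48%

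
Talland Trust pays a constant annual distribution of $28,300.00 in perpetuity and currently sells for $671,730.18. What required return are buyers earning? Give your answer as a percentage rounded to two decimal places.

P = C/r ⇒ r = C/P = $28,300.00/$671,730.18 = 0.042130

4.21%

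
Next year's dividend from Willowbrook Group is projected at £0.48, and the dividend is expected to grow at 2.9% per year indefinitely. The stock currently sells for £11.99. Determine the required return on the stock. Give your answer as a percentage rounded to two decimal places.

P = D₁/(r − g) ⇒ r = D₁/P + g = £0.4800/£11.99 + 0.029 = 0.040033 + 0.029 = 0.069033

6.90%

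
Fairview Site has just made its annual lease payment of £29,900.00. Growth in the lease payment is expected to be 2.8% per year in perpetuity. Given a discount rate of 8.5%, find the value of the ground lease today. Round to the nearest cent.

£539249.12

D₁ = D₀ × (1 + g) = £29,900.00 × 1.028 = £30,737.2000
Growing perpetuity: P = D₁ / (r − g) = £30,737.2000 / (0.085 − 0.028) = £539,249.12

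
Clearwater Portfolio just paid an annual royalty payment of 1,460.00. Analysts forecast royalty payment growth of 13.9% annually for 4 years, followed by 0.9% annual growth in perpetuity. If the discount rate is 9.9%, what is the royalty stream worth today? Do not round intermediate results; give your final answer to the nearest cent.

D_1 = 1662.94000
D_2 = 1894.08866
D_3 = 2157.36698
D_4 = 2457.24099
Terminal value at year 4: TV = D_4×(1+g_2)/(r−g_2) = 2479.35616/0.09 = 27548.40182
P_0 = D_1/(1+r)^1 + D_2/(1+r)^2 + D_3/(1+r)^3 + D_4/(1+r)^4 + TV/(1+r)^4
    = 1513.13922 + 1568.21253 + 1625.29033 + 1684.44557 + 18884.50646 = 25275.59411

25275.59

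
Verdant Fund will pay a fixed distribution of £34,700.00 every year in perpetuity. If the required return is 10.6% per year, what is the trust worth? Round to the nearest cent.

Level perpetuity: PV = C / r = £34,700.00 / 0.106 = £327,358.49

£327358.49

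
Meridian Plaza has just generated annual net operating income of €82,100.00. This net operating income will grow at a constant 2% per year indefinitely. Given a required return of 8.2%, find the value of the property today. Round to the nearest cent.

€1350677.42

D₁ = D₀ × (1 + g) = €82,100.00 × 1.02 = €83,742.0000
Growing perpetuity: P = D₁ / (r − g) = €83,742.0000 / (0.082 − 0.02) = €1,350,677.42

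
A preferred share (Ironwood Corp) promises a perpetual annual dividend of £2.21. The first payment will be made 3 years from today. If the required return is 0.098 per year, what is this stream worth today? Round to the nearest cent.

Value at end of year 2: C / r = £2.21 / 0.098 = £22.5510
Discount to today: PV = £22.5510 / (1 + 0.098)^2 = £22.5510 / 1.205604 = £18.71

£18.71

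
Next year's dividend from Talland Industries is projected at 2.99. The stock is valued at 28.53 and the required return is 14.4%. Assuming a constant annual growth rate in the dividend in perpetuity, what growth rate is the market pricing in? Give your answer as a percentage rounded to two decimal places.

P = D₁/(r−g) ⇒ g = r − D₁/P = 0.144 − 2.99/28.53 = 0.039198

3.92%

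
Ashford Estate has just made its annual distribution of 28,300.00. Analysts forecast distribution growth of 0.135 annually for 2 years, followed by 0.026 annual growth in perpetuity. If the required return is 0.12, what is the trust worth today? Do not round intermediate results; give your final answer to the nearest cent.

D_1 = 32120.50000
D_2 = 36456.76750
Terminal value at year 2: TV = D_2×(1+g_2)/(r−g_2) = 37404.64345/0.094 = 397921.73888
P_0 = D_1/(1+r)^1 + D_2/(1+r)^2 + TV/(1+r)^2
    = 28679.01786 + 29063.11185 + 317220.77398 = 374962.90369

374962.90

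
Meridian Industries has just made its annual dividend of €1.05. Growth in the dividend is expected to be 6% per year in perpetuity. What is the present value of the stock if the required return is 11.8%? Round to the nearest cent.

D₁ = D₀ × (1 + g) = €1.05 × 1.06 = €1.1130
Growing perpetuity: P = D₁ / (r − g) = €1.1130 / (0.118 − 0.06) = €19.19

€19.19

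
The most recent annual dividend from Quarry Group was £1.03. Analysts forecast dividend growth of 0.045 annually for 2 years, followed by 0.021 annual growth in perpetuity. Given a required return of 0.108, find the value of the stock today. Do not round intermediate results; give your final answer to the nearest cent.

D_1 = 1.07635
D_2 = 1.12479
Terminal value at year 2: TV = D_2×(1+g_2)/(r−g_2) = 1.14841/0.087 = 13.20007
P_0 = D_1/(1+r)^1 + D_2/(1+r)^2 + TV/(1+r)^2
    = 0.97144 + 0.91620 + 10.75219 = 12.63982

£12.64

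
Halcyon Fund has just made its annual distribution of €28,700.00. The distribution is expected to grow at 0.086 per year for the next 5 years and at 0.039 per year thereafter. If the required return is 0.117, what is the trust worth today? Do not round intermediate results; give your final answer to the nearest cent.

€464098.55

D_1 = 31168.20000
D_2 = 33848.66520
D_3 = 36759.65041
D_4 = 39920.98034
D_5 = 43354.18465
Terminal value at year 5: TV = D_5×(1+g_2)/(r−g_2) = 45044.99785/0.078 = 577499.97248
P_0 = D_1/(1+r)^1 + D_2/(1+r)^2 + D_3/(1+r)^3 + D_4/(1+r)^4 + D_5/(1+r)^5 + TV/(1+r)^5
    = 27903.49150 + 27129.08842 + 26376.17728 + 25644.16162 + 24932.46152 + 332113.17331 = 464098.55364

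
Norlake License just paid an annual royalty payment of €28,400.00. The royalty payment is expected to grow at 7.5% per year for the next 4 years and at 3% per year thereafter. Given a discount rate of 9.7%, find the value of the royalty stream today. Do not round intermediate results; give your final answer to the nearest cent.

€510630.84

D_1 = 30530.00000
D_2 = 32819.75000
D_3 = 35281.23125
D_4 = 37927.32359
Terminal value at year 4: TV = D_4×(1+g_2)/(r−g_2) = 39065.14330/0.067 = 583061.84032
P_0 = D_1/(1+r)^1 + D_2/(1+r)^2 + D_3/(1+r)^3 + D_4/(1+r)^4 + TV/(1+r)^4
    = 27830.44667 + 27272.31556 + 26725.37760 + 26189.40832 + 402613.29203 = 510630.84019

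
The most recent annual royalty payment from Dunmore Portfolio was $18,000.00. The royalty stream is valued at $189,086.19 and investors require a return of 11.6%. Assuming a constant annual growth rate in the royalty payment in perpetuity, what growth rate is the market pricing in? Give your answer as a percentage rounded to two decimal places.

1.90%

P = D₀(1+g)/(r−g) ⇒ P(r−g) = D₀(1+g) ⇒ g(P+D₀) = P·r − D₀
g = (P·r − D₀)/(P + D₀) = ($189,086.19×0.116 − $18,000.00) / ($189,086.19 + $18,000.00) = 0.018997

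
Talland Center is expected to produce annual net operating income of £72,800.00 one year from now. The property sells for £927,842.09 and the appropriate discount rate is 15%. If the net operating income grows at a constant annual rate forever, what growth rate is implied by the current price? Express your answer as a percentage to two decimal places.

P = D₁/(r−g) ⇒ g = r − D₁/P = 0.15 − £72,800.00/£927,842.09 = 0.071538

7.15%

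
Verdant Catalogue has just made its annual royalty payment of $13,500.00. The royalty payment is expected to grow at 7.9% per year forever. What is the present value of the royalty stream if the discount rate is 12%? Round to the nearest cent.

D₁ = D₀ × (1 + g) = $13,500.00 × 1.079 = $14,566.5000
Growing perpetuity: P = D₁ / (r − g) = $14,566.5000 / (0.12 − 0.079) = $355,280.49

$355280.49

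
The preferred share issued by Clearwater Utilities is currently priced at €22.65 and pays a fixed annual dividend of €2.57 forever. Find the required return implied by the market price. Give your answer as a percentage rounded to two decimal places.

P = C/r ⇒ r = C/P = €2.57/€22.65 = 0.113466

11.35%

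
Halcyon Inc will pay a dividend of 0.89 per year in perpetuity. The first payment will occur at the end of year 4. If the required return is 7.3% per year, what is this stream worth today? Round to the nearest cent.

Value at end of year 3: C / r = 0.89 / 0.073 = 12.1918
Discount to today: PV = 12.1918 / (1 + 0.073)^3 = 12.1918 / 1.235376 = 9.87

9.87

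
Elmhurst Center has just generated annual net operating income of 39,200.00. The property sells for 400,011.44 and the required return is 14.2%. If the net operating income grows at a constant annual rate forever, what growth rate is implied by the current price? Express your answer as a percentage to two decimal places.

P = D₀(1+g)/(r−g) ⇒ P(r−g) = D₀(1+g) ⇒ g(P+D₀) = P·r − D₀
g = (P·r − D₀)/(P + D₀) = (400,011.44×0.142 − 39,200.00) / (400,011.44 + 39,200.00) = 0.040076

4.01%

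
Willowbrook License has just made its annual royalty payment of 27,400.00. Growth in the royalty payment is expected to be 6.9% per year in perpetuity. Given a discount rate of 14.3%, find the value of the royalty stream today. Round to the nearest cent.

D₁ = D₀ × (1 + g) = 27,400.00 × 1.069 = 29,290.6000
Growing perpetuity: P = D₁ / (r − g) = 29,290.6000 / (0.143 − 0.069) = 395,818.92

395818.92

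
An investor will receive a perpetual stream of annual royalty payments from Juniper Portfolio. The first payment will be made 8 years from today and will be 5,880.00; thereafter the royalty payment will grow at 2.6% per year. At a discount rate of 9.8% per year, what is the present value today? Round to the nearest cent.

42445.19

Value at end of year 7: C₁ / (r − g) = 5,880.00 / (0.098 − 0.026) = 81,666.6667
Discount to today: PV = 81,666.6667 / (1 + 0.098)^7 = 81,666.6667 / 1.924050 = 42,445.19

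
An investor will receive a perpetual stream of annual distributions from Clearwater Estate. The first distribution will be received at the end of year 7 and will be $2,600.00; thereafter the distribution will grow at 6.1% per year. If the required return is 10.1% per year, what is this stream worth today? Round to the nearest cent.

$36491.31

Value at end of year 6: C₁ / (r − g) = $2,600.00 / (0.101 − 0.061) = $65,000.0000
Discount to today: PV = $65,000.0000 / (1 + 0.101)^6 = $65,000.0000 / 1.781246 = $36,491.31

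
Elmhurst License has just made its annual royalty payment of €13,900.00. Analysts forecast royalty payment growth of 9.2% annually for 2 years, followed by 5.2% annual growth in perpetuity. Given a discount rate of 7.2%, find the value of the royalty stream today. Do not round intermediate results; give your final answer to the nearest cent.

D_1 = 15178.80000
D_2 = 16575.24960
Terminal value at year 2: TV = D_2×(1+g_2)/(r−g_2) = 17437.16258/0.02 = 871858.12896
P_0 = D_1/(1+r)^1 + D_2/(1+r)^2 + TV/(1+r)^2
    = 14159.32836 + 14423.49493 + 758675.83343 = 787258.65672

€787258.66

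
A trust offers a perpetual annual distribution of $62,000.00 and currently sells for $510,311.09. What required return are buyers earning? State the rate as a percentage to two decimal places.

12.15%

P = C/r ⇒ r = C/P = $62,000.00/$510,311.09 = 0.121495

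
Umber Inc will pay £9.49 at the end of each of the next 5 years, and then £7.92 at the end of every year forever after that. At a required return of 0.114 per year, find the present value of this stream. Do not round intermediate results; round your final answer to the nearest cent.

PV of 5-year annuity: £9.49 × [1 − (1+0.114)^−5] / 0.114 = 34.72398
Perpetuity value at year 5: £7.92 / 0.114 = 69.47368
PV of perpetuity: 69.47368 / (1+0.114)^5 = 40.49434
Total PV = 34.72398 + 40.49434 = 75.21833

£75.22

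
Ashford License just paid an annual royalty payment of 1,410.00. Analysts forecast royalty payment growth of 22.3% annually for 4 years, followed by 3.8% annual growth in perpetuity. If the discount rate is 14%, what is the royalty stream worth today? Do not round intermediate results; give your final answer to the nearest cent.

25750.61

D_1 = 1724.43000
D_2 = 2108.97789
D_3 = 2579.27996
D_4 = 3154.45939
Terminal value at year 4: TV = D_4×(1+g_2)/(r−g_2) = 3274.32885/0.102 = 32101.26321
P_0 = D_1/(1+r)^1 + D_2/(1+r)^2 + D_3/(1+r)^3 + D_4/(1+r)^4 + TV/(1+r)^4
    = 1512.65789 + 1622.79000 + 1740.94050 + 1867.69319 + 19006.52482 = 25750.60642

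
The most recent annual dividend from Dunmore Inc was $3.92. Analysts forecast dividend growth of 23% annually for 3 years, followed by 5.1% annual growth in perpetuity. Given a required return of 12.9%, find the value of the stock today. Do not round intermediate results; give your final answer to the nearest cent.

D_1 = 4.82160
D_2 = 5.93057
D_3 = 7.29460
Terminal value at year 3: TV = D_3×(1+g_2)/(r−g_2) = 7.66662/0.078 = 98.29004
P_0 = D_1/(1+r)^1 + D_2/(1+r)^2 + D_3/(1+r)^3 + TV/(1+r)^3
    = 4.27068 + 4.65274 + 5.06897 + 68.30110 = 82.29348

$82.29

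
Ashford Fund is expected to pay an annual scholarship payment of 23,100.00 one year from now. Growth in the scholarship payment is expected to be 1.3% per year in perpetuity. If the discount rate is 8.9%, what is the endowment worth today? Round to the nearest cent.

Growing perpetuity: P = D₁ / (r − g) = 23,100.0000 / (0.089 − 0.013) = 303,947.37

303947.37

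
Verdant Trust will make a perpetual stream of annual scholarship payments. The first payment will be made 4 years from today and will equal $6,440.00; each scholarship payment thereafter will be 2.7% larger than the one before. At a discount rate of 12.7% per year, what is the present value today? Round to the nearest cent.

$44989.81

Value at end of year 3: C₁ / (r − g) = $6,440.00 / (0.127 − 0.027) = $64,400.0000
Discount to today: PV = $64,400.0000 / (1 + 0.127)^3 = $64,400.0000 / 1.431435 = $44,989.81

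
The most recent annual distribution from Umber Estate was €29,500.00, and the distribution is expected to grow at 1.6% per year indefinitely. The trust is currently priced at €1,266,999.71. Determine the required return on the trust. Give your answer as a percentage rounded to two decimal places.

3.97%

D₁ = €29,500.00 × 1.016 = €29,972.0000
P = D₁/(r − g) ⇒ r = D₁/P + g = €29,972.0000/€1,266,999.71 + 0.016 = 0.023656 + 0.016 = 0.039656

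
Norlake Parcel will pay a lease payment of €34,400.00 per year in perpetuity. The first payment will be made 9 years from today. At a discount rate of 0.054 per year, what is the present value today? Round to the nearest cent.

€418253.70

Value at end of year 8: C / r = €34,400.00 / 0.054 = €637,037.0370
Discount to today: PV = €637,037.0370 / (1 + 0.054)^8 = €637,037.0370 / 1.523088 = €418,253.70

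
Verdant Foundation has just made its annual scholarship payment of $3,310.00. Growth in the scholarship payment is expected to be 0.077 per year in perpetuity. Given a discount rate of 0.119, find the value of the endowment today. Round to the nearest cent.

$84877.86

D₁ = D₀ × (1 + g) = $3,310.00 × 1.077 = $3,564.8700
Growing perpetuity: P = D₁ / (r − g) = $3,564.8700 / (0.119 − 0.077) = $84,877.86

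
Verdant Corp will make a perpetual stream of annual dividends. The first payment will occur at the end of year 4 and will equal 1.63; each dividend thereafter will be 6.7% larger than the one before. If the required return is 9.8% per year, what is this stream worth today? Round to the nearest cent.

39.72

Value at end of year 3: C₁ / (r − g) = 1.63 / (0.098 − 0.067) = 52.5806
Discount to today: PV = 52.5806 / (1 + 0.098)^3 = 52.5806 / 1.323753 = 39.72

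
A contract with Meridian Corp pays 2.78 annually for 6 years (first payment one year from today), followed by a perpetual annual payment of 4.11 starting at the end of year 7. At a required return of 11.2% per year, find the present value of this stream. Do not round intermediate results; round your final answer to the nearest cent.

31.10

PV of 6-year annuity: 2.78 × [1 − (1+0.112)^−6] / 0.112 = 11.69344
Perpetuity value at year 6: 4.11 / 0.112 = 36.69643
PV of perpetuity: 36.69643 / (1+0.112)^6 = 19.40864
Total PV = 11.69344 + 19.40864 = 31.10208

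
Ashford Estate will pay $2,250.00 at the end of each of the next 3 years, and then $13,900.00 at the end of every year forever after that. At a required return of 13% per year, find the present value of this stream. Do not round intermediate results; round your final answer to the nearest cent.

PV of 3-year annuity: $2,250.00 × [1 − (1+0.13)^−3] / 0.13 = 5312.59335
Perpetuity value at year 3: $13,900.00 / 0.13 = 106923.07692
PV of perpetuity: 106923.07692 / (1+0.13)^3 = 74103.05581
Total PV = 5312.59335 + 74103.05581 = 79415.64916

$79415.65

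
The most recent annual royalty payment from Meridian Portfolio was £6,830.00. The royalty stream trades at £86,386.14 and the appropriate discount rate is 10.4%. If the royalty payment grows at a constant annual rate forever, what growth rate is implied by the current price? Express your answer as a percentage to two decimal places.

2.31%

P = D₀(1+g)/(r−g) ⇒ P(r−g) = D₀(1+g) ⇒ g(P+D₀) = P·r − D₀
g = (P·r − D₀)/(P + D₀) = (£86,386.14×0.104 − £6,830.00) / (£86,386.14 + £6,830.00) = 0.023109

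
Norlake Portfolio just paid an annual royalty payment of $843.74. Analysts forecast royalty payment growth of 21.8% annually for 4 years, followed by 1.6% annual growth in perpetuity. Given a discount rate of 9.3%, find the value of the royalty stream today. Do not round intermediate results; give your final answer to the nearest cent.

$21624.72

D_1 = 1027.67532
D_2 = 1251.70854
D_3 = 1524.58100
D_4 = 1856.93966
Terminal value at year 4: TV = D_4×(1+g_2)/(r−g_2) = 1886.65069/0.077 = 24501.95707
P_0 = D_1/(1+r)^1 + D_2/(1+r)^2 + D_3/(1+r)^3 + D_4/(1+r)^4 + TV/(1+r)^4
    = 940.23360 + 1047.76260 + 1167.58906 + 1301.11937 + 17168.01669 = 21624.72132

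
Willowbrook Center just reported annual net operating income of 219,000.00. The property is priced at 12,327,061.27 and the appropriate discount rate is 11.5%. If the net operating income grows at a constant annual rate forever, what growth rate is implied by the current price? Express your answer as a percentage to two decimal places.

9.55%

P = D₀(1+g)/(r−g) ⇒ P(r−g) = D₀(1+g) ⇒ g(P+D₀) = P·r − D₀
g = (P·r − D₀)/(P + D₀) = (12,327,061.27×0.115 − 219,000.00) / (12,327,061.27 + 219,000.00) = 0.095537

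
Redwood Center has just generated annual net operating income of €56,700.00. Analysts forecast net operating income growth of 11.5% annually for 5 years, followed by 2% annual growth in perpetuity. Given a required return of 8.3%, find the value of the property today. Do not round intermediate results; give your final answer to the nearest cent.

€1371520.72

D_1 = 63220.50000
D_2 = 70490.85750
D_3 = 78597.30611
D_4 = 87635.99632
D_5 = 97714.13589
Terminal value at year 5: TV = D_5×(1+g_2)/(r−g_2) = 99668.41861/0.063 = 1582038.39063
P_0 = D_1/(1+r)^1 + D_2/(1+r)^2 + D_3/(1+r)^3 + D_4/(1+r)^4 + D_5/(1+r)^5 + TV/(1+r)^5
    = 58375.34626 + 60100.19490 + 61876.00860 + 63704.29325 + 65586.59924 + 1061878.27341 = 1371520.71566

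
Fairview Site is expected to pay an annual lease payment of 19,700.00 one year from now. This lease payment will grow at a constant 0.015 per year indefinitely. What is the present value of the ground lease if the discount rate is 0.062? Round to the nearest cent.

Growing perpetuity: P = D₁ / (r − g) = 19,700.0000 / (0.062 − 0.015) = 419,148.94

419148.94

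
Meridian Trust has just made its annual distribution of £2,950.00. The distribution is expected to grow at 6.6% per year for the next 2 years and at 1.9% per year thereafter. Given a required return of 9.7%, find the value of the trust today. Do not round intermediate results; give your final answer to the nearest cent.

D_1 = 3144.70000
D_2 = 3352.25020
Terminal value at year 2: TV = D_2×(1+g_2)/(r−g_2) = 3415.94295/0.078 = 43794.14043
P_0 = D_1/(1+r)^1 + D_2/(1+r)^2 + TV/(1+r)^2
    = 2866.63628 + 2785.62833 + 36391.73418 = 42043.99878

£42044.00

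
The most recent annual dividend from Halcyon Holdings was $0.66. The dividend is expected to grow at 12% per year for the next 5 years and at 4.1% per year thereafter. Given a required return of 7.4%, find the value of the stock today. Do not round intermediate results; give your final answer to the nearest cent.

$29.43

D_1 = 0.73920
D_2 = 0.82790
D_3 = 0.92725
D_4 = 1.03852
D_5 = 1.16315
Terminal value at year 5: TV = D_5×(1+g_2)/(r−g_2) = 1.21083/0.033 = 36.69195
P_0 = D_1/(1+r)^1 + D_2/(1+r)^2 + D_3/(1+r)^3 + D_4/(1+r)^4 + D_5/(1+r)^5 + TV/(1+r)^5
    = 0.68827 + 0.71775 + 0.74849 + 0.78055 + 0.81398 + 25.67730 = 29.42633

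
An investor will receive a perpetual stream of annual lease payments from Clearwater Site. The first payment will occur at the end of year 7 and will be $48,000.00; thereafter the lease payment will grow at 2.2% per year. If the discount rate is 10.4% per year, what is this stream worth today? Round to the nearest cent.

Value at end of year 6: C₁ / (r − g) = $48,000.00 / (0.104 − 0.022) = $585,365.8537
Discount to today: PV = $585,365.8537 / (1 + 0.104)^6 = $585,365.8537 / 1.810566 = $323,305.39

$323305.39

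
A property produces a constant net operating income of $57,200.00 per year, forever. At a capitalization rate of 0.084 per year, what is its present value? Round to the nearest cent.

$680952.38

Level perpetuity: PV = C / r = $57,200.00 / 0.084 = $680,952.38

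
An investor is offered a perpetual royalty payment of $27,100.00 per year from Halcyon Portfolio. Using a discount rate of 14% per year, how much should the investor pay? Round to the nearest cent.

Level perpetuity: PV = C / r = $27,100.00 / 0.14 = $193,571.43

$193571.43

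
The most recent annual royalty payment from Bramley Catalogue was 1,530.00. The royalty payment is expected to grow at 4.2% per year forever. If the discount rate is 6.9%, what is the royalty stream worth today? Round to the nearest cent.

D₁ = D₀ × (1 + g) = 1,530.00 × 1.042 = 1,594.2600
Growing perpetuity: P = D₁ / (r − g) = 1,594.2600 / (0.069 − 0.042) = 59,046.67

59046.67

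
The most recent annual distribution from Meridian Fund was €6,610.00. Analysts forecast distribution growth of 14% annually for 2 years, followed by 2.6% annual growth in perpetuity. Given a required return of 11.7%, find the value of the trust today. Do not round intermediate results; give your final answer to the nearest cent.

D_1 = 7535.40000
D_2 = 8590.35600
Terminal value at year 2: TV = D_2×(1+g_2)/(r−g_2) = 8813.70526/0.091 = 96853.90391
P_0 = D_1/(1+r)^1 + D_2/(1+r)^2 + TV/(1+r)^2
    = 6746.10564 + 6885.01381 + 77626.63926 = 91257.75871

€91257.76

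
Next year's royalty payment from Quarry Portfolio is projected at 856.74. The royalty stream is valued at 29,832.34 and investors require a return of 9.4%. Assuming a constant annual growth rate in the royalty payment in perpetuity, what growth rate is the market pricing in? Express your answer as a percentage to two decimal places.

P = D₁/(r−g) ⇒ g = r − D₁/P = 0.094 − 856.74/29,832.34 = 0.065282

6.53%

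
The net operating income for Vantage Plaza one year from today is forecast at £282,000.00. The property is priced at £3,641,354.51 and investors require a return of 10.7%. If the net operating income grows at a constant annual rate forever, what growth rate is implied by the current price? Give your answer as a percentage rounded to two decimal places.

P = D₁/(r−g) ⇒ g = r − D₁/P = 0.107 − £282,000.00/£3,641,354.51 = 0.029556

2.96%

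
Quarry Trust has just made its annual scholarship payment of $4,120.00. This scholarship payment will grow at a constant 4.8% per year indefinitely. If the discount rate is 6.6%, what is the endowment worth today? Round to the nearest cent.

$239875.56

D₁ = D₀ × (1 + g) = $4,120.00 × 1.048 = $4,317.7600
Growing perpetuity: P = D₁ / (r − g) = $4,317.7600 / (0.066 − 0.048) = $239,875.56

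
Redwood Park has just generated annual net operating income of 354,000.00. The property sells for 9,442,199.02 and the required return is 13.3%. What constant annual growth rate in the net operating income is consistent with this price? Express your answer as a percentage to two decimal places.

P = D₀(1+g)/(r−g) ⇒ P(r−g) = D₀(1+g) ⇒ g(P+D₀) = P·r − D₀
g = (P·r − D₀)/(P + D₀) = (9,442,199.02×0.133 − 354,000.00) / (9,442,199.02 + 354,000.00) = 0.092057

9.21%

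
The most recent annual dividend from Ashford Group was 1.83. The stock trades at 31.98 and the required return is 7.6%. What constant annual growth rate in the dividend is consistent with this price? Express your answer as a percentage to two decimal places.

P = D₀(1+g)/(r−g) ⇒ P(r−g) = D₀(1+g) ⇒ g(P+D₀) = P·r − D₀
g = (P·r − D₀)/(P + D₀) = (31.98×0.076 − 1.83) / (31.98 + 1.83) = 0.017760

1.78%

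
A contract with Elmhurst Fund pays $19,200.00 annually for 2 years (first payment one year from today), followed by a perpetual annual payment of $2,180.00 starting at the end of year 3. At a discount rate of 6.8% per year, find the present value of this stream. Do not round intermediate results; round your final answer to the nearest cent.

$62916.81

PV of 2-year annuity: $19,200.00 × [1 − (1+0.068)^−2] / 0.068 = 34810.41956
Perpetuity value at year 2: $2,180.00 / 0.068 = 32058.82353
PV of perpetuity: 32058.82353 / (1+0.068)^2 = 28106.39048
Total PV = 34810.41956 + 28106.39048 = 62916.81004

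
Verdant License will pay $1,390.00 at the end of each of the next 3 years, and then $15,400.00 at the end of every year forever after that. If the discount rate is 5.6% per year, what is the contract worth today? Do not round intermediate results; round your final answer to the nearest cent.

$237272.22

PV of 3-year annuity: $1,390.00 × [1 − (1+0.056)^−3] / 0.056 = 3743.15588
Perpetuity value at year 3: $15,400.00 / 0.056 = 275000.00000
PV of perpetuity: 275000.00000 / (1+0.056)^3 = 233529.06432
Total PV = 3743.15588 + 233529.06432 = 237272.22020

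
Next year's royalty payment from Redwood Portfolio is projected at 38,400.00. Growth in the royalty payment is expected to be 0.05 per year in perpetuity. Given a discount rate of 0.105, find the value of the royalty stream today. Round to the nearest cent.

698181.82

Growing perpetuity: P = D₁ / (r − g) = 38,400.0000 / (0.105 − 0.05) = 698,181.82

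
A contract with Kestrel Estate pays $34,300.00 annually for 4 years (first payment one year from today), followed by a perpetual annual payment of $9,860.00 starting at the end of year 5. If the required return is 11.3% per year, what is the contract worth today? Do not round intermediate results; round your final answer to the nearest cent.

$162597.28

PV of 4-year annuity: $34,300.00 × [1 − (1+0.113)^−4] / 0.113 = 105735.84599
Perpetuity value at year 4: $9,860.00 / 0.113 = 87256.63717
PV of perpetuity: 87256.63717 / (1+0.113)^4 = 56861.43479
Total PV = 105735.84599 + 56861.43479 = 162597.28078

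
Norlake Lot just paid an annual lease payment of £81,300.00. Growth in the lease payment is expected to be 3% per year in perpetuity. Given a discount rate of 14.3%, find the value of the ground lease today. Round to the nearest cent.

£741053.10

D₁ = D₀ × (1 + g) = £81,300.00 × 1.03 = £83,739.0000
Growing perpetuity: P = D₁ / (r − g) = £83,739.0000 / (0.143 − 0.03) = £741,053.10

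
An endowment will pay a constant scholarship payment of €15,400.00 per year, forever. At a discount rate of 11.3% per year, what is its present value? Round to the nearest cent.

€136283.19

Level perpetuity: PV = C / r = €15,400.00 / 0.113 = €136,283.19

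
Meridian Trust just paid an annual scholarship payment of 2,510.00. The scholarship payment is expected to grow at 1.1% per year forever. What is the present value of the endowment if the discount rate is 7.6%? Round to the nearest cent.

39040.15

D₁ = D₀ × (1 + g) = 2,510.00 × 1.011 = 2,537.6100
Growing perpetuity: P = D₁ / (r − g) = 2,537.6100 / (0.076 − 0.011) = 39,040.15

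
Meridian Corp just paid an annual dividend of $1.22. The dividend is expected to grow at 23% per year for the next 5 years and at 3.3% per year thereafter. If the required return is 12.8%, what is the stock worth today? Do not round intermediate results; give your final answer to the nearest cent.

D_1 = 1.50060
D_2 = 1.84574
D_3 = 2.27026
D_4 = 2.79242
D_5 = 3.43467
Terminal value at year 5: TV = D_5×(1+g_2)/(r−g_2) = 3.54802/0.095 = 37.34755
P_0 = D_1/(1+r)^1 + D_2/(1+r)^2 + D_3/(1+r)^3 + D_4/(1+r)^4 + D_5/(1+r)^5 + TV/(1+r)^5
    = 1.33032 + 1.45061 + 1.58179 + 1.72482 + 1.88079 + 20.45110 = 28.41943

$28.42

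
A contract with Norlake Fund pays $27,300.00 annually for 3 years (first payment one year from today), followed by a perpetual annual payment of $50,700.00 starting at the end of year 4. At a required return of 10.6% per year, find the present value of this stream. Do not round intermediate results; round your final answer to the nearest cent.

$420718.78

PV of 3-year annuity: $27,300.00 × [1 − (1+0.106)^−3] / 0.106 = 67180.28598
Perpetuity value at year 3: $50,700.00 / 0.106 = 478301.88679
PV of perpetuity: 478301.88679 / (1+0.106)^3 = 353538.49854
Total PV = 67180.28598 + 353538.49854 = 420718.78452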